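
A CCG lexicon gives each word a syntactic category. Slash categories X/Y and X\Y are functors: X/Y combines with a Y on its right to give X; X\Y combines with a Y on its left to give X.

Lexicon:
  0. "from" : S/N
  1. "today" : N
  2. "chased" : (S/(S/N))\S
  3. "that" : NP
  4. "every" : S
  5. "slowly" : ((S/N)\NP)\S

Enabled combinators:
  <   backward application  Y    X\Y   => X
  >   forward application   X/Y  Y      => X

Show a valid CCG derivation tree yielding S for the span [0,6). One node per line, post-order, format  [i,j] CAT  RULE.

[0,6] S   >
  [0,3] S/(S/N)   <
    [0,2] S   >
      [0,1] "from" : S/N
      [1,2] "today" : N
    [2,3] "chased" : (S/(S/N))\S
  [3,6] S/N   <
    [3,4] "that" : NP
    [4,6] (S/N)\NP   <
      [4,5] "every" : S
      [5,6] "slowly" : ((S/N)\NP)\S

[0,1] S/N  lex  "from"
[1,2] N  lex  "today"
[0,2] S  >  k=1
[2,3] (S/(S/N))\S  lex  "chased"
[0,3] S/(S/N)  <  k=2
[3,4] NP  lex  "that"
[4,5] S  lex  "every"
[5,6] ((S/N)\NP)\S  lex  "slowly"
[4,6] (S/N)\NP  <  k=5
[3,6] S/N  <  k=4
[0,6] S  >  k=3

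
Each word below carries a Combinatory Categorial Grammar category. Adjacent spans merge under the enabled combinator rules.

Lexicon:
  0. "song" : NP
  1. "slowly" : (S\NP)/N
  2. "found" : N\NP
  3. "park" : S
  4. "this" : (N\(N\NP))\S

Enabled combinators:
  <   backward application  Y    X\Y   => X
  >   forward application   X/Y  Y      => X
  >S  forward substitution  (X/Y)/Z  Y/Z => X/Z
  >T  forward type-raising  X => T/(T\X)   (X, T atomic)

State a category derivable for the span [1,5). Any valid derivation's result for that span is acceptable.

[0,5] S   >
  [0,1] S/(S\NP)   >T
    [0,1] "song" : NP
  [1,5] S\NP   >
    [1,2] "slowly" : (S\NP)/N
    [2,5] N   <
      [2,3] "found" : N\NP
      [3,5] N\(N\NP)   <
        [3,4] "park" : S
        [4,5] "this" : (N\(N\NP))\S

S\NP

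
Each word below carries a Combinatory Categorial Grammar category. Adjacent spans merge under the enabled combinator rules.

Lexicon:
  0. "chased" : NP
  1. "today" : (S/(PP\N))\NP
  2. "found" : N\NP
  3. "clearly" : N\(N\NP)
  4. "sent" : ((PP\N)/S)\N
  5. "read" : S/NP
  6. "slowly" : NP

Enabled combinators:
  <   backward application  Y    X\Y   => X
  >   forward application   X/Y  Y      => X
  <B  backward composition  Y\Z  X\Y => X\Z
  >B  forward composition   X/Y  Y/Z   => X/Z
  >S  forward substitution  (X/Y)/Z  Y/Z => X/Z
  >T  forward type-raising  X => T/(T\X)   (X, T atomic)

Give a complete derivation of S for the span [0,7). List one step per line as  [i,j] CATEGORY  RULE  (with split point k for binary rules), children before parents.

[0,1] NP  lex  "chased"
[1,2] (S/(PP\N))\NP  lex  "today"
[0,2] S/(PP\N)  <  k=1
[2,3] N\NP  lex  "found"
[3,4] N\(N\NP)  lex  "clearly"
[2,4] N  <  k=3
[4,5] ((PP\N)/S)\N  lex  "sent"
[2,5] (PP\N)/S  <  k=4
[5,6] S/NP  lex  "read"
[6,7] NP  lex  "slowly"
[5,7] S  >  k=6
[2,7] PP\N  >  k=5
[0,7] S  >  k=2

[0,7] S   >
  [0,2] S/(PP\N)   <
    [0,1] "chased" : NP
    [1,2] "today" : (S/(PP\N))\NP
  [2,7] PP\N   >
    [2,5] (PP\N)/S   <
      [2,4] N   <
        [2,3] "found" : N\NP
        [3,4] "clearly" : N\(N\NP)
      [4,5] "sent" : ((PP\N)/S)\N
    [5,7] S   >
      [5,6] "read" : S/NP
      [6,7] "slowly" : NP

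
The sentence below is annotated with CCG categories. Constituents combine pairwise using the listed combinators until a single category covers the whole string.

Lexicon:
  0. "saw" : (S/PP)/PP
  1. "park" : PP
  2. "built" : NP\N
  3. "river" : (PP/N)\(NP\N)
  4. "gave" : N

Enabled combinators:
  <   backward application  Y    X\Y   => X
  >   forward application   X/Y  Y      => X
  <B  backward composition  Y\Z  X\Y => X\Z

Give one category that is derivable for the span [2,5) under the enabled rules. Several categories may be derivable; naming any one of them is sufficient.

[0,5] S   >
  [0,2] S/PP   >
    [0,1] "saw" : (S/PP)/PP
    [1,2] "park" : PP
  [2,5] PP   >
    [2,4] PP/N   <
      [2,3] "built" : NP\N
      [3,4] "river" : (PP/N)\(NP\N)
    [4,5] "gave" : N

PP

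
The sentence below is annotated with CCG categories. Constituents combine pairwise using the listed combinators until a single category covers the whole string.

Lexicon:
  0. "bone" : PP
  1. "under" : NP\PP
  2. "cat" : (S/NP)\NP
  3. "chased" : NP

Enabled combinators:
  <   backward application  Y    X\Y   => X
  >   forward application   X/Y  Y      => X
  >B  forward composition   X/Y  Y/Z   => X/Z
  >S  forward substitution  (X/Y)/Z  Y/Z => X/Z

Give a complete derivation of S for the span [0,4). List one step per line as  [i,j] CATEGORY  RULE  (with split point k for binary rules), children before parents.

[0,4] S   >
  [0,3] S/NP   <
    [0,2] NP   <
      [0,1] "bone" : PP
      [1,2] "under" : NP\PP
    [2,3] "cat" : (S/NP)\NP
  [3,4] "chased" : NP

[0,1] PP  lex  "bone"
[1,2] NP\PP  lex  "under"
[0,2] NP  <  k=1
[2,3] (S/NP)\NP  lex  "cat"
[0,3] S/NP  <  k=2
[3,4] NP  lex  "chased"
[0,4] S  >  k=3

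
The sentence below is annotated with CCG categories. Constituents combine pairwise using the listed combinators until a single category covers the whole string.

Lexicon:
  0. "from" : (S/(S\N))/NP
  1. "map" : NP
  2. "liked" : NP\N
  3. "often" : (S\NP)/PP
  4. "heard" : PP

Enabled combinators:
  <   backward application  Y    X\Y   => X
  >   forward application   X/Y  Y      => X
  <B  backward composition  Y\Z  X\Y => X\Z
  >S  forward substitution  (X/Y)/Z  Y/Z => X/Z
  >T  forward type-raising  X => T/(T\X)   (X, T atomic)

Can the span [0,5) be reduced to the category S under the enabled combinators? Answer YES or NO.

YES

[0,5] S   >
  [0,2] S/(S\N)   >
    [0,1] "from" : (S/(S\N))/NP
    [1,2] "map" : NP
  [2,5] S\N   <B
    [2,3] "liked" : NP\N
    [3,5] S\NP   >
      [3,4] "often" : (S\NP)/PP
      [4,5] "heard" : PP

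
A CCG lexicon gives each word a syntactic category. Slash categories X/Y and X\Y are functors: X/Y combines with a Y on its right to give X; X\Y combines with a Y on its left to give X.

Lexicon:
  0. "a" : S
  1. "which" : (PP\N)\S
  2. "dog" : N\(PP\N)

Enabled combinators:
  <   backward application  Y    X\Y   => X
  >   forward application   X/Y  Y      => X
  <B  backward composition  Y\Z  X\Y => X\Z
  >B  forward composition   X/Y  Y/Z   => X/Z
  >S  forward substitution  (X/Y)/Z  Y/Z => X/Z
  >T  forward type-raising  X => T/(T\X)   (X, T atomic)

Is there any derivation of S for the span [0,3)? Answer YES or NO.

NO

S (PP\N)\S N\(PP\N)
CKY chart[0,3] = {N, N/(N\N), NP/(NP\N), PP/(PP\N), S/(S\N)}; S ∉ chart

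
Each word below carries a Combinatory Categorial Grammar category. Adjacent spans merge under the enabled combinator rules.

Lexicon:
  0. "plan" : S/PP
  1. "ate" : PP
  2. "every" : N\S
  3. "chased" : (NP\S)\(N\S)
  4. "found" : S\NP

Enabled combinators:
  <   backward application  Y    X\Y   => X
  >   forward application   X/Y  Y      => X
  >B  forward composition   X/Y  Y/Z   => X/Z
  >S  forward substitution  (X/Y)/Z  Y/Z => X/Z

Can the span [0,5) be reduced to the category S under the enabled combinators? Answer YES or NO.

[0,5] S   <
  [0,4] NP   <
    [0,2] S   >
      [0,1] "plan" : S/PP
      [1,2] "ate" : PP
    [2,4] NP\S   <
      [2,3] "every" : N\S
      [3,4] "chased" : (NP\S)\(N\S)
  [4,5] "found" : S\NP

YES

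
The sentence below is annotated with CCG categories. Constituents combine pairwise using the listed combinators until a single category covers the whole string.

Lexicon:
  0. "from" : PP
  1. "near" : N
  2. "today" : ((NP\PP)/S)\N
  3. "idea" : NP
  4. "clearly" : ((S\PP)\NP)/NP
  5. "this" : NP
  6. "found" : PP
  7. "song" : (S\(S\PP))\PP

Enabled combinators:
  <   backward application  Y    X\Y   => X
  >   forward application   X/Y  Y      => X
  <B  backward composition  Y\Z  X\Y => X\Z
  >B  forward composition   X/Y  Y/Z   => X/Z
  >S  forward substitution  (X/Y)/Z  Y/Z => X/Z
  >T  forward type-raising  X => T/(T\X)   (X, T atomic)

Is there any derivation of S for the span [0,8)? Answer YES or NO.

PP N ((NP\PP)/S)\N NP ((S\PP)\NP)/NP NP PP (S\(S\PP))\PP
CKY chart[0,8] = {N/(N\NP), NP, NP/(NP\NP), NP/(S\S), PP/(PP\NP), S/(S\NP)}; S ∉ chart

NO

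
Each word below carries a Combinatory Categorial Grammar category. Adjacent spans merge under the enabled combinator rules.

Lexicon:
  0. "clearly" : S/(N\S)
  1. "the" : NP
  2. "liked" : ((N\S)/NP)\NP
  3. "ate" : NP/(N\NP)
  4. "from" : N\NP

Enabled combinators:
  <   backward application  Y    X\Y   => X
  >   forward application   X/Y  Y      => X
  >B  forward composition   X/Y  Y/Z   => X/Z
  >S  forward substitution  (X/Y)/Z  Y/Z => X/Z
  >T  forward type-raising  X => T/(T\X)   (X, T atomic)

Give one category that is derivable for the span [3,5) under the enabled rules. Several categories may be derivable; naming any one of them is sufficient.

[0,5] S   >
  [0,1] "clearly" : S/(N\S)
  [1,5] N\S   >
    [1,3] (N\S)/NP   <
      [1,2] "the" : NP
      [2,3] "liked" : ((N\S)/NP)\NP
    [3,5] NP   >
      [3,4] "ate" : NP/(N\NP)
      [4,5] "from" : N\NP

NP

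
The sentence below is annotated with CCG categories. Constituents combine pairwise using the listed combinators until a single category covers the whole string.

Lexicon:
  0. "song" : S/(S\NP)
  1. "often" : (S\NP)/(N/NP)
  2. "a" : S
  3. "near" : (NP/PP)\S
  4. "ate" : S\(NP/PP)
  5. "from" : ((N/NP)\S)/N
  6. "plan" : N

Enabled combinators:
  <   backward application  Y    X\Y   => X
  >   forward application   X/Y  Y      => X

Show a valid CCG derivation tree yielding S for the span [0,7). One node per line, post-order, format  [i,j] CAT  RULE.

[0,7] S   >
  [0,1] "song" : S/(S\NP)
  [1,7] S\NP   >
    [1,2] "often" : (S\NP)/(N/NP)
    [2,7] N/NP   <
      [2,5] S   <
        [2,4] NP/PP   <
          [2,3] "a" : S
          [3,4] "near" : (NP/PP)\S
        [4,5] "ate" : S\(NP/PP)
      [5,7] (N/NP)\S   >
        [5,6] "from" : ((N/NP)\S)/N
        [6,7] "plan" : N

[0,1] S/(S\NP)  lex  "song"
[1,2] (S\NP)/(N/NP)  lex  "often"
[2,3] S  lex  "a"
[3,4] (NP/PP)\S  lex  "near"
[2,4] NP/PP  <  k=3
[4,5] S\(NP/PP)  lex  "ate"
[2,5] S  <  k=4
[5,6] ((N/NP)\S)/N  lex  "from"
[6,7] N  lex  "plan"
[5,7] (N/NP)\S  >  k=6
[2,7] N/NP  <  k=5
[1,7] S\NP  >  k=2
[0,7] S  >  k=1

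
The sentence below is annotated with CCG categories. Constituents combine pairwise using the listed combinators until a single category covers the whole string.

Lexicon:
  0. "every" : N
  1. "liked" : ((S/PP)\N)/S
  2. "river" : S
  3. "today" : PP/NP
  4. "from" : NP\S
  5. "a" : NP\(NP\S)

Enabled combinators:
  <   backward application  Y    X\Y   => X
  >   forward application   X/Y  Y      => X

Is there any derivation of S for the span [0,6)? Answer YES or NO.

[0,6] S   >
  [0,3] S/PP   <
    [0,1] "every" : N
    [1,3] (S/PP)\N   >
      [1,2] "liked" : ((S/PP)\N)/S
      [2,3] "river" : S
  [3,6] PP   >
    [3,4] "today" : PP/NP
    [4,6] NP   <
      [4,5] "from" : NP\S
      [5,6] "a" : NP\(NP\S)

YES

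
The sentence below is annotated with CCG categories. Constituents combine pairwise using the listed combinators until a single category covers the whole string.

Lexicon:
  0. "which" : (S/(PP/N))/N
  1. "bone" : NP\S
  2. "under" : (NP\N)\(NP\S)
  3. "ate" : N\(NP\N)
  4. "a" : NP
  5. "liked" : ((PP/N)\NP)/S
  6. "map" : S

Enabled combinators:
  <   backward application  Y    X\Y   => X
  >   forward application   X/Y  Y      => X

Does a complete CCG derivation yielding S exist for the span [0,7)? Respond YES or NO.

YES

[0,7] S   >
  [0,4] S/(PP/N)   >
    [0,1] "which" : (S/(PP/N))/N
    [1,4] N   <
      [1,3] NP\N   <
        [1,2] "bone" : NP\S
        [2,3] "under" : (NP\N)\(NP\S)
      [3,4] "ate" : N\(NP\N)
  [4,7] PP/N   <
    [4,5] "a" : NP
    [5,7] (PP/N)\NP   >
      [5,6] "liked" : ((PP/N)\NP)/S
      [6,7] "map" : S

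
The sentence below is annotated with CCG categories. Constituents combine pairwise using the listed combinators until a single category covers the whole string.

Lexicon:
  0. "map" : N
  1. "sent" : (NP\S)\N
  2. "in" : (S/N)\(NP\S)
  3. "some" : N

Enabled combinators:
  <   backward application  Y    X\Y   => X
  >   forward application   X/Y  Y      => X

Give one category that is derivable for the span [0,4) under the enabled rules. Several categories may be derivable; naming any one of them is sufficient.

S

[0,4] S   >
  [0,3] S/N   <
    [0,2] NP\S   <
      [0,1] "map" : N
      [1,2] "sent" : (NP\S)\N
    [2,3] "in" : (S/N)\(NP\S)
  [3,4] "some" : N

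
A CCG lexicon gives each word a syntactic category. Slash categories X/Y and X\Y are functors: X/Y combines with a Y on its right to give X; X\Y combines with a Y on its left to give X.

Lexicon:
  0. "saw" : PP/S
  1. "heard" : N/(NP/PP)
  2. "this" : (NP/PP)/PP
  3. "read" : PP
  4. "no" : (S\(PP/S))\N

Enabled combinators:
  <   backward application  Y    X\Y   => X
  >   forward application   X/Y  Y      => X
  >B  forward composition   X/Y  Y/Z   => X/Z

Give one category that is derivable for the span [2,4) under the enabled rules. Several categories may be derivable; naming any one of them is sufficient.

[0,5] S   <
  [0,1] "saw" : PP/S
  [1,5] S\(PP/S)   <
    [1,4] N   >
      [1,2] "heard" : N/(NP/PP)
      [2,4] NP/PP   >
        [2,3] "this" : (NP/PP)/PP
        [3,4] "read" : PP
    [4,5] "no" : (S\(PP/S))\N

NP/PP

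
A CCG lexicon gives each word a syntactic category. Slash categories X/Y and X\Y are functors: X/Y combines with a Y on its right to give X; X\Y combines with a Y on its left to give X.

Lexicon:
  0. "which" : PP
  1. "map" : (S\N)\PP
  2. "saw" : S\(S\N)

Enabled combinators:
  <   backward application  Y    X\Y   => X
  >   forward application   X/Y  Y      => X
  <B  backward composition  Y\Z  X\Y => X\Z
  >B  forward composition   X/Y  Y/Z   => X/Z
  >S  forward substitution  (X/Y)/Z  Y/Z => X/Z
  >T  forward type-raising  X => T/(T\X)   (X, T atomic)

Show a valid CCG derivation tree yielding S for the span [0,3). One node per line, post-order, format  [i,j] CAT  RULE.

[0,3] S   <
  [0,2] S\N   <
    [0,1] "which" : PP
    [1,2] "map" : (S\N)\PP
  [2,3] "saw" : S\(S\N)

[0,1] PP  lex  "which"
[1,2] (S\N)\PP  lex  "map"
[0,2] S\N  <  k=1
[2,3] S\(S\N)  lex  "saw"
[0,3] S  <  k=2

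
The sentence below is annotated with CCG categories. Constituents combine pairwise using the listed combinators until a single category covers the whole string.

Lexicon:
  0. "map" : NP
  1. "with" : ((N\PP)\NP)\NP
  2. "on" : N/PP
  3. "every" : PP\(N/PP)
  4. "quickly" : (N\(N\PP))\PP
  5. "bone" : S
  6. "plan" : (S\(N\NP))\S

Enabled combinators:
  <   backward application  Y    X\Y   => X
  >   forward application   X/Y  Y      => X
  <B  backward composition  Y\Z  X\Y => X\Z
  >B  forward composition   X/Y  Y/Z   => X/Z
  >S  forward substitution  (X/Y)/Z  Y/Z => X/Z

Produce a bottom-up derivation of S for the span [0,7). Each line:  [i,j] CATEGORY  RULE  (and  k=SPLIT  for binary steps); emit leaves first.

[0,7] S   <
  [0,5] N\NP   <B
    [0,2] (N\PP)\NP   <
      [0,1] "map" : NP
      [1,2] "with" : ((N\PP)\NP)\NP
    [2,5] N\(N\PP)   <
      [2,4] PP   <
        [2,3] "on" : N/PP
        [3,4] "every" : PP\(N/PP)
      [4,5] "quickly" : (N\(N\PP))\PP
  [5,7] S\(N\NP)   <
    [5,6] "bone" : S
    [6,7] "plan" : (S\(N\NP))\S

[0,1] NP  lex  "map"
[1,2] ((N\PP)\NP)\NP  lex  "with"
[0,2] (N\PP)\NP  <  k=1
[2,3] N/PP  lex  "on"
[3,4] PP\(N/PP)  lex  "every"
[2,4] PP  <  k=3
[4,5] (N\(N\PP))\PP  lex  "quickly"
[2,5] N\(N\PP)  <  k=4
[0,5] N\NP  <B  k=2
[5,6] S  lex  "bone"
[6,7] (S\(N\NP))\S  lex  "plan"
[5,7] S\(N\NP)  <  k=6
[0,7] S  <  k=5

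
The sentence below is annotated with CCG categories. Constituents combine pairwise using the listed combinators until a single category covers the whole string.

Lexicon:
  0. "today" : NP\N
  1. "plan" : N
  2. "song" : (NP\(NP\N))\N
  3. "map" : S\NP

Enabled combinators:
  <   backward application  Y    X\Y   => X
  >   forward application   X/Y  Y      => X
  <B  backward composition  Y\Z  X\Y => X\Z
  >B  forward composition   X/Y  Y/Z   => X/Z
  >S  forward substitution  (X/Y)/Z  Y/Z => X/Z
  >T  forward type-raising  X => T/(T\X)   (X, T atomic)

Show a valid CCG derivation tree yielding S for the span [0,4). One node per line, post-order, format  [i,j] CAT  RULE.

[0,4] S   <
  [0,3] NP   <
    [0,1] "today" : NP\N
    [1,3] NP\(NP\N)   <
      [1,2] "plan" : N
      [2,3] "song" : (NP\(NP\N))\N
  [3,4] "map" : S\NP

[0,1] NP\N  lex  "today"
[1,2] N  lex  "plan"
[2,3] (NP\(NP\N))\N  lex  "song"
[1,3] NP\(NP\N)  <  k=2
[0,3] NP  <  k=1
[3,4] S\NP  lex  "map"
[0,4] S  <  k=3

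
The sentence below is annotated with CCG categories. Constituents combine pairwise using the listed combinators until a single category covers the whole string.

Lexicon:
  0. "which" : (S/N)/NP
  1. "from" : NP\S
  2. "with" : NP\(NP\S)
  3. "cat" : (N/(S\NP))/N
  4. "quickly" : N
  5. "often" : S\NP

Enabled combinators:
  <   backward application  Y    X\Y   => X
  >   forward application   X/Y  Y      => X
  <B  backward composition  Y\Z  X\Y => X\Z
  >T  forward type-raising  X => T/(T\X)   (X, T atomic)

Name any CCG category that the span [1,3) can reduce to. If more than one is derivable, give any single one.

[0,6] S   >
  [0,3] S/N   >
    [0,1] "which" : (S/N)/NP
    [1,3] NP   <
      [1,2] "from" : NP\S
      [2,3] "with" : NP\(NP\S)
  [3,6] N   >
    [3,5] N/(S\NP)   >
      [3,4] "cat" : (N/(S\NP))/N
      [4,5] "quickly" : N
    [5,6] "often" : S\NP

NP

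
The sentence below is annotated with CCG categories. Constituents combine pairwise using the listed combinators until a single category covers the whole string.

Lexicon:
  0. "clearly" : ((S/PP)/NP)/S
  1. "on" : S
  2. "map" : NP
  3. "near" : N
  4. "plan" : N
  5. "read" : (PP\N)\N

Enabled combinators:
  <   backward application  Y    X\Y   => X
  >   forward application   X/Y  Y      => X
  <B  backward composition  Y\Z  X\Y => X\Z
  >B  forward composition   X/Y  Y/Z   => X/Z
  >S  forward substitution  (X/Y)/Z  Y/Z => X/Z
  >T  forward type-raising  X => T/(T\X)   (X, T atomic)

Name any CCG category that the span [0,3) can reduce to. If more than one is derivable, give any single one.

[0,6] S   >
  [0,3] S/PP   >
    [0,2] (S/PP)/NP   >
      [0,1] "clearly" : ((S/PP)/NP)/S
      [1,2] "on" : S
    [2,3] "map" : NP
  [3,6] PP   >
    [3,4] PP/(PP\N)   >T
      [3,4] "near" : N
    [4,6] PP\N   <
      [4,5] "plan" : N
      [5,6] "read" : (PP\N)\N

S/PP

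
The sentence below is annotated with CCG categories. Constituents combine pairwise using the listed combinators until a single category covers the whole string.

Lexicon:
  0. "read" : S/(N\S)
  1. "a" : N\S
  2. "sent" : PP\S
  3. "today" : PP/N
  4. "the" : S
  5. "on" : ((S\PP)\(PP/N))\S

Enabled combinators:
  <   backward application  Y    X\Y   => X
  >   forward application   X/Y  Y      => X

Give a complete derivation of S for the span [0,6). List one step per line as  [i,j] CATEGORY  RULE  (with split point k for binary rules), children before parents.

[0,6] S   <
  [0,3] PP   <
    [0,2] S   >
      [0,1] "read" : S/(N\S)
      [1,2] "a" : N\S
    [2,3] "sent" : PP\S
  [3,6] S\PP   <
    [3,4] "today" : PP/N
    [4,6] (S\PP)\(PP/N)   <
      [4,5] "the" : S
      [5,6] "on" : ((S\PP)\(PP/N))\S

[0,1] S/(N\S)  lex  "read"
[1,2] N\S  lex  "a"
[0,2] S  >  k=1
[2,3] PP\S  lex  "sent"
[0,3] PP  <  k=2
[3,4] PP/N  lex  "today"
[4,5] S  lex  "the"
[5,6] ((S\PP)\(PP/N))\S  lex  "on"
[4,6] (S\PP)\(PP/N)  <  k=5
[3,6] S\PP  <  k=4
[0,6] S  <  k=3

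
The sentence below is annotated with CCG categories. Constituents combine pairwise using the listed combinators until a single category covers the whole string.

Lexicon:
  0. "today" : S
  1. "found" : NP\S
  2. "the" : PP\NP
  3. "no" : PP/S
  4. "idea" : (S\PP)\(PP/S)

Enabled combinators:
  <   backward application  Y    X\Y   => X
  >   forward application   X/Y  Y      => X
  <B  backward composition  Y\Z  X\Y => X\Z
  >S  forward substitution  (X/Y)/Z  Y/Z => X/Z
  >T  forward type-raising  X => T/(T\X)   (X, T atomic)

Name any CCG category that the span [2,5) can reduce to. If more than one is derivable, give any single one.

S\NP

[0,5] S   <
  [0,2] NP   >
    [0,1] NP/(NP\S)   >T
      [0,1] "today" : S
    [1,2] "found" : NP\S
  [2,5] S\NP   <B
    [2,3] "the" : PP\NP
    [3,5] S\PP   <
      [3,4] "no" : PP/S
      [4,5] "idea" : (S\PP)\(PP/S)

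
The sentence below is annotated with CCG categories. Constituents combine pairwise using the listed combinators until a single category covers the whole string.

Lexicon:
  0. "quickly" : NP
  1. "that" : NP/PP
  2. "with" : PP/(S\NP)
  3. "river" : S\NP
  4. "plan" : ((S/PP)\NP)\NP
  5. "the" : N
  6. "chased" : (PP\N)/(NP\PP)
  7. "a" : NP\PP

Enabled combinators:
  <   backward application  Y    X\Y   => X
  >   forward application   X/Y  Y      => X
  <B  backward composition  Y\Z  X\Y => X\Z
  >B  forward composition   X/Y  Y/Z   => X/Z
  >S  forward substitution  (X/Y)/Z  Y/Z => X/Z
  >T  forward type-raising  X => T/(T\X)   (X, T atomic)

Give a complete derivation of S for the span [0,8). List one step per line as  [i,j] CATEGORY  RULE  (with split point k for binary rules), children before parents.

[0,1] NP  lex  "quickly"
[1,2] NP/PP  lex  "that"
[2,3] PP/(S\NP)  lex  "with"
[3,4] S\NP  lex  "river"
[2,4] PP  >  k=3
[1,4] NP  >  k=2
[4,5] ((S/PP)\NP)\NP  lex  "plan"
[1,5] (S/PP)\NP  <  k=4
[0,5] S/PP  <  k=1
[5,6] N  lex  "the"
[6,7] (PP\N)/(NP\PP)  lex  "chased"
[7,8] NP\PP  lex  "a"
[6,8] PP\N  >  k=7
[5,8] PP  <  k=6
[0,8] S  >  k=5

[0,8] S   >
  [0,5] S/PP   <
    [0,1] "quickly" : NP
    [1,5] (S/PP)\NP   <
      [1,4] NP   >
        [1,2] "that" : NP/PP
        [2,4] PP   >
          [2,3] "with" : PP/(S\NP)
          [3,4] "river" : S\NP
      [4,5] "plan" : ((S/PP)\NP)\NP
  [5,8] PP   <
    [5,6] "the" : N
    [6,8] PP\N   >
      [6,7] "chased" : (PP\N)/(NP\PP)
      [7,8] "a" : NP\PP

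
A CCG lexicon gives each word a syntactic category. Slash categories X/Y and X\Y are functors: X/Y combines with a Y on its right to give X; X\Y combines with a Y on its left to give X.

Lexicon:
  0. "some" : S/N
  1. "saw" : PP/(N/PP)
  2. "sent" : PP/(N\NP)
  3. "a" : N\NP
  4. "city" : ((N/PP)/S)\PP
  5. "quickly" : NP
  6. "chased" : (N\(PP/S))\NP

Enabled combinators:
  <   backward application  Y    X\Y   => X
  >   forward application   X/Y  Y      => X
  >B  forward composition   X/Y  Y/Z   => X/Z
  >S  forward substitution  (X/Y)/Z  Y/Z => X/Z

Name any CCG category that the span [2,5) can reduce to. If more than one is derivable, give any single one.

(N/PP)/S

[0,7] S   >
  [0,1] "some" : S/N
  [1,7] N   <
    [1,5] PP/S   >B
      [1,2] "saw" : PP/(N/PP)
      [2,5] (N/PP)/S   <
        [2,4] PP   >
          [2,3] "sent" : PP/(N\NP)
          [3,4] "a" : N\NP
        [4,5] "city" : ((N/PP)/S)\PP
    [5,7] N\(PP/S)   <
      [5,6] "quickly" : NP
      [6,7] "chased" : (N\(PP/S))\NP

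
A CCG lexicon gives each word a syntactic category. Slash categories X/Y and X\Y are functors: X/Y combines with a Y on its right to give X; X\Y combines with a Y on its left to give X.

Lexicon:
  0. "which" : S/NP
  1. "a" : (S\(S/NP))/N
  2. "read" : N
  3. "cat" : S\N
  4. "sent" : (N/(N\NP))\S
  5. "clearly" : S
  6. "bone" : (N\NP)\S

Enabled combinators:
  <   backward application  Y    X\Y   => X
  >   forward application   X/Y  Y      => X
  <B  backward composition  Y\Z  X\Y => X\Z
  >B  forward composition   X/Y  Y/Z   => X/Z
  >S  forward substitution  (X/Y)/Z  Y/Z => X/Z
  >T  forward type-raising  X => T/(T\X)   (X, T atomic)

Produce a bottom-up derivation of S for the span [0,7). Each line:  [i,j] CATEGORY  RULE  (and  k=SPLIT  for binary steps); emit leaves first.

[0,1] S/NP  lex  "which"
[1,2] (S\(S/NP))/N  lex  "a"
[2,3] N  lex  "read"
[3,4] S\N  lex  "cat"
[2,4] S  <  k=3
[4,5] (N/(N\NP))\S  lex  "sent"
[2,5] N/(N\NP)  <  k=4
[5,6] S  lex  "clearly"
[6,7] (N\NP)\S  lex  "bone"
[5,7] N\NP  <  k=6
[2,7] N  >  k=5
[1,7] S\(S/NP)  >  k=2
[0,7] S  <  k=1

[0,7] S   <
  [0,1] "which" : S/NP
  [1,7] S\(S/NP)   >
    [1,2] "a" : (S\(S/NP))/N
    [2,7] N   >
      [2,5] N/(N\NP)   <
        [2,4] S   <
          [2,3] "read" : N
          [3,4] "cat" : S\N
        [4,5] "sent" : (N/(N\NP))\S
      [5,7] N\NP   <
        [5,6] "clearly" : S
        [6,7] "bone" : (N\NP)\S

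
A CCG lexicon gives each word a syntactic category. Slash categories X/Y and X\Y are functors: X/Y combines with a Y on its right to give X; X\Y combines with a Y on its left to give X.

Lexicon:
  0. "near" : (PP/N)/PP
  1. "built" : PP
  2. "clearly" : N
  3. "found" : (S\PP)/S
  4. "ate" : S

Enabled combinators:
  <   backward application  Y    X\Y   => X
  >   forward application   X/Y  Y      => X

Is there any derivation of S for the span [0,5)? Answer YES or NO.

[0,5] S   <
  [0,3] PP   >
    [0,2] PP/N   >
      [0,1] "near" : (PP/N)/PP
      [1,2] "built" : PP
    [2,3] "clearly" : N
  [3,5] S\PP   >
    [3,4] "found" : (S\PP)/S
    [4,5] "ate" : S

YES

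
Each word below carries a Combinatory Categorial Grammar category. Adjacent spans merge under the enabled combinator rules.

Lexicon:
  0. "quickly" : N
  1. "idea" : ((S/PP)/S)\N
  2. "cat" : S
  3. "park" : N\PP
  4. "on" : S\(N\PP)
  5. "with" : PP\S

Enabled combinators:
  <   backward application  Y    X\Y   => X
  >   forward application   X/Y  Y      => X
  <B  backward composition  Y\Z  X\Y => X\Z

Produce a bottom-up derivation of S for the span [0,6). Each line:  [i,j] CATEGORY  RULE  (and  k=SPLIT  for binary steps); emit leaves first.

[0,1] N  lex  "quickly"
[1,2] ((S/PP)/S)\N  lex  "idea"
[0,2] (S/PP)/S  <  k=1
[2,3] S  lex  "cat"
[0,3] S/PP  >  k=2
[3,4] N\PP  lex  "park"
[4,5] S\(N\PP)  lex  "on"
[3,5] S  <  k=4
[5,6] PP\S  lex  "with"
[3,6] PP  <  k=5
[0,6] S  >  k=3

[0,6] S   >
  [0,3] S/PP   >
    [0,2] (S/PP)/S   <
      [0,1] "quickly" : N
      [1,2] "idea" : ((S/PP)/S)\N
    [2,3] "cat" : S
  [3,6] PP   <
    [3,5] S   <
      [3,4] "park" : N\PP
      [4,5] "on" : S\(N\PP)
    [5,6] "with" : PP\S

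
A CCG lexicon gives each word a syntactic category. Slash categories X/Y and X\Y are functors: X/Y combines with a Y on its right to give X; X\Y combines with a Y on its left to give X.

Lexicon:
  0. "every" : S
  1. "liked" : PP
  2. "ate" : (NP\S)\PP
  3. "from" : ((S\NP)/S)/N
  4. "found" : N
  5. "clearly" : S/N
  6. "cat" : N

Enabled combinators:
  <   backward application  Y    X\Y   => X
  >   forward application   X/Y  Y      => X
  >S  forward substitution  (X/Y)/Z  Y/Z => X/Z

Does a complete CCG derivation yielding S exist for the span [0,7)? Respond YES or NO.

[0,7] S   <
  [0,3] NP   <
    [0,1] "every" : S
    [1,3] NP\S   <
      [1,2] "liked" : PP
      [2,3] "ate" : (NP\S)\PP
  [3,7] S\NP   >
    [3,5] (S\NP)/S   >
      [3,4] "from" : ((S\NP)/S)/N
      [4,5] "found" : N
    [5,7] S   >
      [5,6] "clearly" : S/N
      [6,7] "cat" : N

YES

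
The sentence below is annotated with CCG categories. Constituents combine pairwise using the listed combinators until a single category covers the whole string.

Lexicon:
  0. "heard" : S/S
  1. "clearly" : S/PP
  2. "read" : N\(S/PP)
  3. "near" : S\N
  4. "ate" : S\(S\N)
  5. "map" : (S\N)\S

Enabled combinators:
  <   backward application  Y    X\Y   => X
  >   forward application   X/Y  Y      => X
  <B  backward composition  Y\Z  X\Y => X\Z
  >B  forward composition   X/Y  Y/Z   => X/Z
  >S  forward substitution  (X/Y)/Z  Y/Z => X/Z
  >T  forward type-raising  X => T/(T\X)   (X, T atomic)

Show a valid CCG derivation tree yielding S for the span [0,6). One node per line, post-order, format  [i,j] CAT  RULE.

[0,6] S   <
  [0,3] N   <
    [0,2] S/PP   >B
      [0,1] "heard" : S/S
      [1,2] "clearly" : S/PP
    [2,3] "read" : N\(S/PP)
  [3,6] S\N   <
    [3,5] S   <
      [3,4] "near" : S\N
      [4,5] "ate" : S\(S\N)
    [5,6] "map" : (S\N)\S

[0,1] S/S  lex  "heard"
[1,2] S/PP  lex  "clearly"
[0,2] S/PP  >B  k=1
[2,3] N\(S/PP)  lex  "read"
[0,3] N  <  k=2
[3,4] S\N  lex  "near"
[4,5] S\(S\N)  lex  "ate"
[3,5] S  <  k=4
[5,6] (S\N)\S  lex  "map"
[3,6] S\N  <  k=5
[0,6] S  <  k=3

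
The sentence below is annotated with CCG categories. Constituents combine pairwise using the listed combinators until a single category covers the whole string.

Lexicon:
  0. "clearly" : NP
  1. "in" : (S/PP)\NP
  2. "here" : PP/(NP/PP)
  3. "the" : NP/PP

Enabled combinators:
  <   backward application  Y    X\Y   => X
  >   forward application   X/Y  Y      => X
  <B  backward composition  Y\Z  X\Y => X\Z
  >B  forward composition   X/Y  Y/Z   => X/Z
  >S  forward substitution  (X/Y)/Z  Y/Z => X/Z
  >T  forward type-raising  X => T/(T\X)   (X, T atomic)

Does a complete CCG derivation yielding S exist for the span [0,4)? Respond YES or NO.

YES

[0,4] S   >
  [0,2] S/PP   <
    [0,1] "clearly" : NP
    [1,2] "in" : (S/PP)\NP
  [2,4] PP   >
    [2,3] "here" : PP/(NP/PP)
    [3,4] "the" : NP/PP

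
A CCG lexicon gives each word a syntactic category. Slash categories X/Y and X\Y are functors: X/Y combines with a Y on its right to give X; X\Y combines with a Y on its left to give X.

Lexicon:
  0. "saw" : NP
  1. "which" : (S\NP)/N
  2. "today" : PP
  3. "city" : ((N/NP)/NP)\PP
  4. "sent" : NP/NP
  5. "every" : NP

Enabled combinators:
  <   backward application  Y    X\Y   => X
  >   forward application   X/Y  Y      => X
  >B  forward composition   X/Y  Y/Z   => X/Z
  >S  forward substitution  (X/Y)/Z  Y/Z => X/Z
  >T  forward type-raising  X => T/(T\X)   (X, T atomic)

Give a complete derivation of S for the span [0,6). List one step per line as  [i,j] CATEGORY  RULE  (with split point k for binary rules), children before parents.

[0,6] S   >
  [0,1] S/(S\NP)   >T
    [0,1] "saw" : NP
  [1,6] S\NP   >
    [1,2] "which" : (S\NP)/N
    [2,6] N   >
      [2,5] N/NP   >S
        [2,4] (N/NP)/NP   <
          [2,3] "today" : PP
          [3,4] "city" : ((N/NP)/NP)\PP
        [4,5] "sent" : NP/NP
      [5,6] "every" : NP

[0,1] NP  lex  "saw"
[0,1] S/(S\NP)  >T
[1,2] (S\NP)/N  lex  "which"
[2,3] PP  lex  "today"
[3,4] ((N/NP)/NP)\PP  lex  "city"
[2,4] (N/NP)/NP  <  k=3
[4,5] NP/NP  lex  "sent"
[2,5] N/NP  >S  k=4
[5,6] NP  lex  "every"
[2,6] N  >  k=5
[1,6] S\NP  >  k=2
[0,6] S  >  k=1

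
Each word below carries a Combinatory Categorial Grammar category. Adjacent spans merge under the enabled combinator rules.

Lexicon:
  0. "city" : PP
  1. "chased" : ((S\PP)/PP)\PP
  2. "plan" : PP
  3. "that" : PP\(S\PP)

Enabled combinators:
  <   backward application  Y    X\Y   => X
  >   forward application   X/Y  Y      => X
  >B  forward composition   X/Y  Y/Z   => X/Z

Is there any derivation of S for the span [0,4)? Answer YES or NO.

NO

PP ((S\PP)/PP)\PP PP PP\(S\PP)
CKY chart[0,4] = {PP}; S ∉ chart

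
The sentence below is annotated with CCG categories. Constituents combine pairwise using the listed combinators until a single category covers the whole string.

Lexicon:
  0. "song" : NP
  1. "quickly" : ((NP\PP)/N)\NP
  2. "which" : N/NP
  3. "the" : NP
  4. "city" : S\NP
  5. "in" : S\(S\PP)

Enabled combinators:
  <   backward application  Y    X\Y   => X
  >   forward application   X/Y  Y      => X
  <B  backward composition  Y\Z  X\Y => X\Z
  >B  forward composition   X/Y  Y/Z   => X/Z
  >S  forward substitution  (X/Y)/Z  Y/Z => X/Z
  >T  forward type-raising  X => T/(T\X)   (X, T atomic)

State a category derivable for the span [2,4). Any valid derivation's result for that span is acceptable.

N

[0,6] S   <
  [0,5] S\PP   <B
    [0,4] NP\PP   >
      [0,2] (NP\PP)/N   <
        [0,1] "song" : NP
        [1,2] "quickly" : ((NP\PP)/N)\NP
      [2,4] N   >
        [2,3] "which" : N/NP
        [3,4] "the" : NP
    [4,5] "city" : S\NP
  [5,6] "in" : S\(S\PP)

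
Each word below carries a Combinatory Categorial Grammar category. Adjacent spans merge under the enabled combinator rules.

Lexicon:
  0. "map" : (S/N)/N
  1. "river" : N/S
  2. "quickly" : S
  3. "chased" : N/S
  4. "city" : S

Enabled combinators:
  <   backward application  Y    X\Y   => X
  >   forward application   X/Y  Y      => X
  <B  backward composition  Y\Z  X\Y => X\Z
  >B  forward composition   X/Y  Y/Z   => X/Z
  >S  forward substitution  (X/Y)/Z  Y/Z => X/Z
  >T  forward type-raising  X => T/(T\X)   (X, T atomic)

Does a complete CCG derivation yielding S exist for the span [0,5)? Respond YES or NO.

YES

[0,5] S   >
  [0,3] S/N   >
    [0,1] "map" : (S/N)/N
    [1,3] N   >
      [1,2] "river" : N/S
      [2,3] "quickly" : S
  [3,5] N   >
    [3,4] "chased" : N/S
    [4,5] "city" : S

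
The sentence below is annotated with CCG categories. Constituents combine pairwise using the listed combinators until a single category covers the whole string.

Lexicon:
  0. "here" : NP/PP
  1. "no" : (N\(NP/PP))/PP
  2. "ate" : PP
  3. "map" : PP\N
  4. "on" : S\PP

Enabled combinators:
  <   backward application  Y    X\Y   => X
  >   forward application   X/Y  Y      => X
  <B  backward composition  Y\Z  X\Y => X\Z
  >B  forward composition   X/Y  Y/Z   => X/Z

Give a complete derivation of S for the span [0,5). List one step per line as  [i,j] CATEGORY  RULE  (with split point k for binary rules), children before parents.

[0,1] NP/PP  lex  "here"
[1,2] (N\(NP/PP))/PP  lex  "no"
[2,3] PP  lex  "ate"
[1,3] N\(NP/PP)  >  k=2
[0,3] N  <  k=1
[3,4] PP\N  lex  "map"
[4,5] S\PP  lex  "on"
[3,5] S\N  <B  k=4
[0,5] S  <  k=3

[0,5] S   <
  [0,3] N   <
    [0,1] "here" : NP/PP
    [1,3] N\(NP/PP)   >
      [1,2] "no" : (N\(NP/PP))/PP
      [2,3] "ate" : PP
  [3,5] S\N   <B
    [3,4] "map" : PP\N
    [4,5] "on" : S\PP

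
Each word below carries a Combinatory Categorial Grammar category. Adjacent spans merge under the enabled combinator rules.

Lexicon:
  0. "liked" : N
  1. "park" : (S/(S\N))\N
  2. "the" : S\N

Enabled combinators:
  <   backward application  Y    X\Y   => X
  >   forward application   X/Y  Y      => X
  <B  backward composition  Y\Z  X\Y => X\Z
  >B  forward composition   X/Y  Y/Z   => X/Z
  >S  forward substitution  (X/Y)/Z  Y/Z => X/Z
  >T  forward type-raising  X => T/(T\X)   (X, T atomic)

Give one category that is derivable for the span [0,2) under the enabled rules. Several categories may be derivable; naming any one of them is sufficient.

[0,3] S   >
  [0,2] S/(S\N)   <
    [0,1] "liked" : N
    [1,2] "park" : (S/(S\N))\N
  [2,3] "the" : S\N

S/(S\N)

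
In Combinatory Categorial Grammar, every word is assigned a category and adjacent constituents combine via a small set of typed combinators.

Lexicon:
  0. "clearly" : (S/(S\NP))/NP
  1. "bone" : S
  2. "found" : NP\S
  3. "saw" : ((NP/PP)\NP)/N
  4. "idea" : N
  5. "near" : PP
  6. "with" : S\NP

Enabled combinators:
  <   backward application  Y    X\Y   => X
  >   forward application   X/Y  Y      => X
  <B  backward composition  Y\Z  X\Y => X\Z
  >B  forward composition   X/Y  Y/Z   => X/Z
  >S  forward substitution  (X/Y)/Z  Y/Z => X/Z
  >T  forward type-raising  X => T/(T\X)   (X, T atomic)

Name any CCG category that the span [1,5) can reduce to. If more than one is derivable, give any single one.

[0,7] S   >
  [0,6] S/(S\NP)   >
    [0,1] "clearly" : (S/(S\NP))/NP
    [1,6] NP   >
      [1,5] NP/PP   <
        [1,3] NP   >
          [1,2] NP/(NP\S)   >T
            [1,2] "bone" : S
          [2,3] "found" : NP\S
        [3,5] (NP/PP)\NP   >
          [3,4] "saw" : ((NP/PP)\NP)/N
          [4,5] "idea" : N
      [5,6] "near" : PP
  [6,7] "with" : S\NP

NP/PP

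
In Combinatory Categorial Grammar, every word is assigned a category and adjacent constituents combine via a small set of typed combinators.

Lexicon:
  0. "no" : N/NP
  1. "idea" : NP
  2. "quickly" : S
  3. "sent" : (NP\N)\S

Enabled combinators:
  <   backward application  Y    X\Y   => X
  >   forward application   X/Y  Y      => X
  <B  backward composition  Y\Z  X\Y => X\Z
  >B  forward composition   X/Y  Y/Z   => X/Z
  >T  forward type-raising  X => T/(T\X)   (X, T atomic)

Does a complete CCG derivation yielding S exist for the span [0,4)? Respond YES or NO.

NO

N/NP NP S (NP\N)\S
CKY chart[0,4] = {N/(N\NP), NP, NP/(NP\NP), PP/(PP\NP), S/(S\NP)}; S ∉ chart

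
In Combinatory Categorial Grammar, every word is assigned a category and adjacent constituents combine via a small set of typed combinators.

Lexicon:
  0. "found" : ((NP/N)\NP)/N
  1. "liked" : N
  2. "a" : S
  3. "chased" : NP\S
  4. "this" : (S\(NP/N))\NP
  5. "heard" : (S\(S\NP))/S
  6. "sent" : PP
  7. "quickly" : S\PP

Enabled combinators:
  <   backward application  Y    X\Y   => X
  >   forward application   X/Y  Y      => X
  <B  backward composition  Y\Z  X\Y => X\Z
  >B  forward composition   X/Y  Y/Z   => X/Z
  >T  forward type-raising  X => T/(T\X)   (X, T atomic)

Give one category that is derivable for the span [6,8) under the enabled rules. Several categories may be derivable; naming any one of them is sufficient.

[0,8] S   <
  [0,5] S\NP   <B
    [0,2] (NP/N)\NP   >
      [0,1] "found" : ((NP/N)\NP)/N
      [1,2] "liked" : N
    [2,5] S\(NP/N)   <
      [2,4] NP   >
        [2,3] NP/(NP\S)   >T
          [2,3] "a" : S
        [3,4] "chased" : NP\S
      [4,5] "this" : (S\(NP/N))\NP
  [5,8] S\(S\NP)   >
    [5,6] "heard" : (S\(S\NP))/S
    [6,8] S   <
      [6,7] "sent" : PP
      [7,8] "quickly" : S\PP

S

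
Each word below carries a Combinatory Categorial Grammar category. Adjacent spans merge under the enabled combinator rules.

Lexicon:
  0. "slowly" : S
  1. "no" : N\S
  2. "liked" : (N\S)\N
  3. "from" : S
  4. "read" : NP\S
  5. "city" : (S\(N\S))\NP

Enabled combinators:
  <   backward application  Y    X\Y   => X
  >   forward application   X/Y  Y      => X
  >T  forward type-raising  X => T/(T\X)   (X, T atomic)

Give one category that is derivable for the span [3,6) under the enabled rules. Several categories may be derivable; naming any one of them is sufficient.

[0,6] S   <
  [0,3] N\S   <
    [0,2] N   >
      [0,1] N/(N\S)   >T
        [0,1] "slowly" : S
      [1,2] "no" : N\S
    [2,3] "liked" : (N\S)\N
  [3,6] S\(N\S)   <
    [3,5] NP   >
      [3,4] NP/(NP\S)   >T
        [3,4] "from" : S
      [4,5] "read" : NP\S
    [5,6] "city" : (S\(N\S))\NP

S\(N\S)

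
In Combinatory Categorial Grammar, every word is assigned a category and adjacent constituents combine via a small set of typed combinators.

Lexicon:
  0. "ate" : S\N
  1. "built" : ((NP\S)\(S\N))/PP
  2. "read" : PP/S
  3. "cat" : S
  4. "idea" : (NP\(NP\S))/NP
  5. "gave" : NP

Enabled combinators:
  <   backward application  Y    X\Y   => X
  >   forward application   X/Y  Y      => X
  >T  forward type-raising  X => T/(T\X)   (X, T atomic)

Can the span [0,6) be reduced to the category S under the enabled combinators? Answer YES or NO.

NO

S\N ((NP\S)\(S\N))/PP PP/S S (NP\(NP\S))/NP NP
CKY chart[0,6] = {N/(N\NP), NP, NP/(NP\NP), PP/(PP\NP), S/(S\NP)}; S ∉ chart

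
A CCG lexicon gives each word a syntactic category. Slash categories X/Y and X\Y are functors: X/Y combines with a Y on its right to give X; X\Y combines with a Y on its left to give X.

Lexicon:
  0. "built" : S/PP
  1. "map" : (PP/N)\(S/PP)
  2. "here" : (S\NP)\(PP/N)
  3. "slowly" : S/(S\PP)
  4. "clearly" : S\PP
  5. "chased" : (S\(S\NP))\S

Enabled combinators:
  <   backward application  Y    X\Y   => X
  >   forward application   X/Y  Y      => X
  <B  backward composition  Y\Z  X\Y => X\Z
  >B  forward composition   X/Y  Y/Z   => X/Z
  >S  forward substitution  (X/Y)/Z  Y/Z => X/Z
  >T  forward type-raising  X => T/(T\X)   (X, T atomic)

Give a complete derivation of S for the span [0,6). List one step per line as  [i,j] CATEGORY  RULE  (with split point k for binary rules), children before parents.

[0,1] S/PP  lex  "built"
[1,2] (PP/N)\(S/PP)  lex  "map"
[0,2] PP/N  <  k=1
[2,3] (S\NP)\(PP/N)  lex  "here"
[0,3] S\NP  <  k=2
[3,4] S/(S\PP)  lex  "slowly"
[4,5] S\PP  lex  "clearly"
[3,5] S  >  k=4
[5,6] (S\(S\NP))\S  lex  "chased"
[3,6] S\(S\NP)  <  k=5
[0,6] S  <  k=3

[0,6] S   <
  [0,3] S\NP   <
    [0,2] PP/N   <
      [0,1] "built" : S/PP
      [1,2] "map" : (PP/N)\(S/PP)
    [2,3] "here" : (S\NP)\(PP/N)
  [3,6] S\(S\NP)   <
    [3,5] S   >
      [3,4] "slowly" : S/(S\PP)
      [4,5] "clearly" : S\PP
    [5,6] "chased" : (S\(S\NP))\S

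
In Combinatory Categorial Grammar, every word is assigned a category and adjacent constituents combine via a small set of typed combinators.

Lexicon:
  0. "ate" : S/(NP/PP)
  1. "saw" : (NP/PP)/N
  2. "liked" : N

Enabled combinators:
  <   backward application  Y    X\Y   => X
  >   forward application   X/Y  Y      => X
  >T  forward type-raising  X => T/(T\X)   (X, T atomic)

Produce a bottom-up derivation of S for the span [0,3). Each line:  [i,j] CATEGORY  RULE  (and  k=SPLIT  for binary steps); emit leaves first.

[0,1] S/(NP/PP)  lex  "ate"
[1,2] (NP/PP)/N  lex  "saw"
[2,3] N  lex  "liked"
[1,3] NP/PP  >  k=2
[0,3] S  >  k=1

[0,3] S   >
  [0,1] "ate" : S/(NP/PP)
  [1,3] NP/PP   >
    [1,2] "saw" : (NP/PP)/N
    [2,3] "liked" : N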